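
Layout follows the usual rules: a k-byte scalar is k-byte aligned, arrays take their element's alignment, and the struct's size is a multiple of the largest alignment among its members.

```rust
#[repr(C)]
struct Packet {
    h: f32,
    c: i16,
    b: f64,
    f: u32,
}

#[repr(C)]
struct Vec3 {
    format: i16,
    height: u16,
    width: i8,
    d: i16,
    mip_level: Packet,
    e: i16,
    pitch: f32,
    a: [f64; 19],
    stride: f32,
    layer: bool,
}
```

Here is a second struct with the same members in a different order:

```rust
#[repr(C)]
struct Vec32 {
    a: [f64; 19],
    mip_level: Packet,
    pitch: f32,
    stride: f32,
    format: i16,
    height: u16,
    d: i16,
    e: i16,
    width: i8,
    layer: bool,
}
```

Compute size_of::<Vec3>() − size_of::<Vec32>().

Packet: h at 0 (size 4, align 4) → ends 4; c at 4 (size 2, align 2) → ends 6; pad 2 to align 8 for b; b at 8 (size 8, align 8) → ends 16; f at 16 (size 4, align 4) → ends 20; tail pad 4 to reach multiple of 8; total 24 bytes, alignment 8
format at 0 (size 2, align 2) → ends 2
height at 2 (size 2, align 2) → ends 4
width at 4 (size 1, align 1) → ends 5
pad 1 to align 2 for d
d at 6 (size 2, align 2) → ends 8
mip_level at 8 (size 24, align 8) → ends 32
e at 32 (size 2, align 2) → ends 34
pad 2 to align 4 for pitch
pitch at 36 (size 4, align 4) → ends 40
a at 40 (size 152, align 8) → ends 192
stride at 192 (size 4, align 4) → ends 196
layer at 196 (size 1, align 1) → ends 197
tail pad 3 to reach multiple of 8
total 200 bytes, alignment 8
— Vec32 —
a at 0 (size 152, align 8) → ends 152
mip_level at 152 (size 24, align 8) → ends 176
pitch at 176 (size 4, align 4) → ends 180
stride at 180 (size 4, align 4) → ends 184
format at 184 (size 2, align 2) → ends 186
height at 186 (size 2, align 2) → ends 188
d at 188 (size 2, align 2) → ends 190
e at 190 (size 2, align 2) → ends 192
width at 192 (size 1, align 1) → ends 193
layer at 193 (size 1, align 1) → ends 194
tail pad 6 to reach multiple of 8
total 200 bytes, alignment 8
200 − 200 = 0

0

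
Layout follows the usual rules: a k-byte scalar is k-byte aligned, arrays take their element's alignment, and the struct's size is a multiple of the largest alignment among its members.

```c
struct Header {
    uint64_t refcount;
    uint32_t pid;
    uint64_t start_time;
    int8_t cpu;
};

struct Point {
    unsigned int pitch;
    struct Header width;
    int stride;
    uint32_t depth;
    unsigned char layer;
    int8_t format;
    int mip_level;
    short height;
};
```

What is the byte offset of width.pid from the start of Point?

16

Header: 0..8  refcount  (8B, 8-aligned); 8..12  pid  (4B, 4-aligned); 12..16  -- padding (4B); 16..24  start_time  (8B, 8-aligned); 24..25  cpu  (1B, 1-aligned); 25..32  -- tail padding (7B); sizeof = 32, alignof = 8
0..4  pitch  (4B, 4-aligned)
4..8  -- padding (4B)
8..40  width  (32B, 8-aligned)
within Header: pid at 8
8 + 8 = 16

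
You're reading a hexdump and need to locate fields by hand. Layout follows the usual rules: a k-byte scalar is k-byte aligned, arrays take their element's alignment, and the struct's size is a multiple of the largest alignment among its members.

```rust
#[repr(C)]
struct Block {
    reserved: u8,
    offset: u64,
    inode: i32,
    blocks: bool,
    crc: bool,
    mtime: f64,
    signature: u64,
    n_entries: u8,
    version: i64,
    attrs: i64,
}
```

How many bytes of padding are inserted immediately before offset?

0..1  reserved  (1B, 1-aligned)
1..8  -- padding (7B)
8..16  offset  (8B, 8-aligned)

7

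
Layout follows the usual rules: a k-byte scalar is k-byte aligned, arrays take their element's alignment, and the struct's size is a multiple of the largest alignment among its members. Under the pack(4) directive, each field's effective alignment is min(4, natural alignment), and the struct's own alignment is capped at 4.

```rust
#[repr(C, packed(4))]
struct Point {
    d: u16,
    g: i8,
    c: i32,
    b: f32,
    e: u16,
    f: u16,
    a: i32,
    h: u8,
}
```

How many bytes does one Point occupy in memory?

@0: d [2B, align 2] → 2
@2: g [1B, align 1] → 3
+1 pad (align 4)
@4: c [4B, align 4] → 8
@8: b [4B, align 4] → 12
@12: e [2B, align 2] → 14
@14: f [2B, align 2] → 16
@16: a [4B, align 4] → 20
@20: h [1B, align 1] → 21
+3 tail pad (align 4)
size 24, align 4

24 bytes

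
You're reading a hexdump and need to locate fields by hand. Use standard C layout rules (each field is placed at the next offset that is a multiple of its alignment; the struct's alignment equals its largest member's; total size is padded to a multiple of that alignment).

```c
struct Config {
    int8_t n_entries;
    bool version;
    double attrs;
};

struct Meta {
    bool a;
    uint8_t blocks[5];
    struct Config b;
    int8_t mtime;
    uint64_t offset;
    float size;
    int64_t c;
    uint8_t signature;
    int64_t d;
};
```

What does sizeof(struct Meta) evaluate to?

Config: 0..1  n_entries  (1B, 1-aligned); 1..2  version  (1B, 1-aligned); 2..8  -- padding (6B); 8..16  attrs  (8B, 8-aligned); sizeof = 16, alignof = 8
0..1  a  (1B, 1-aligned)
1..6  blocks  (5B, 1-aligned)
6..8  -- padding (2B)
8..24  b  (16B, 8-aligned)
24..25  mtime  (1B, 1-aligned)
25..32  -- padding (7B)
32..40  offset  (8B, 8-aligned)
40..44  size  (4B, 4-aligned)
44..48  -- padding (4B)
48..56  c  (8B, 8-aligned)
56..57  signature  (1B, 1-aligned)
57..64  -- padding (7B)
64..72  d  (8B, 8-aligned)
sizeof = 72, alignof = 8

72 bytes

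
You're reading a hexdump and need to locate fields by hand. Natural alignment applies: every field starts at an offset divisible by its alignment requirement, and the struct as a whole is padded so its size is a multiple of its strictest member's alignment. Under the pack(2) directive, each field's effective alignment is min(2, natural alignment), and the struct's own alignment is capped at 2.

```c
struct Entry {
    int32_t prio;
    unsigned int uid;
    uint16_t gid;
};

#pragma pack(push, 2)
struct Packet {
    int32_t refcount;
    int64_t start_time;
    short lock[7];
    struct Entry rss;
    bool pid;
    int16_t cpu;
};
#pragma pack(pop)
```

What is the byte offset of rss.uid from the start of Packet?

30

Entry: 0..4  prio  (4B, 4-aligned); 4..8  uid  (4B, 4-aligned); 8..10  gid  (2B, 2-aligned); 10..12  -- tail padding (2B); sizeof = 12, alignof = 4
0..4  refcount  (4B, 2-aligned)
4..12  start_time  (8B, 2-aligned)
12..26  lock  (14B, 2-aligned)
26..38  rss  (12B, 2-aligned)
within Entry: uid at 4
26 + 4 = 30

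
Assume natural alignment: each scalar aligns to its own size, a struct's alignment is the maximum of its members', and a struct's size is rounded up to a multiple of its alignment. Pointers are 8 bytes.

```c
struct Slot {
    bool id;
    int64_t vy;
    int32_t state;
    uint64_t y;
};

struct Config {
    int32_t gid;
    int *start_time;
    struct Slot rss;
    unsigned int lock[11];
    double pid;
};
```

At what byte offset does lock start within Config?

48

Slot: @0: id [1B, align 1] → 1; +7 pad (align 8); @8: vy [8B, align 8] → 16; @16: state [4B, align 4] → 20; +4 pad (align 8); @24: y [8B, align 8] → 32; size 32, align 8
@0: gid [4B, align 4] → 4
+4 pad (align 8)
@8: start_time [8B, align 8] → 16
@16: rss [32B, align 8] → 48
@48: lock [44B, align 4] → 92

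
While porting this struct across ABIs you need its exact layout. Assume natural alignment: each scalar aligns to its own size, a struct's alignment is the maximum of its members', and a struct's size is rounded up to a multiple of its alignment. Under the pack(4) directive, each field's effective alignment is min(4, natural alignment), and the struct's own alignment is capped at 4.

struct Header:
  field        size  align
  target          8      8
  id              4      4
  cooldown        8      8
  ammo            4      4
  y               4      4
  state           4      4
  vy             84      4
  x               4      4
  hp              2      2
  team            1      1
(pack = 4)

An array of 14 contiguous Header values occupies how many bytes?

1736

0..8  target  (8B, 4-aligned)
8..12  id  (4B, 4-aligned)
12..20  cooldown  (8B, 4-aligned)
20..24  ammo  (4B, 4-aligned)
24..28  y  (4B, 4-aligned)
28..32  state  (4B, 4-aligned)
32..116  vy  (84B, 4-aligned)
116..120  x  (4B, 4-aligned)
120..122  hp  (2B, 2-aligned)
122..123  team  (1B, 1-aligned)
123..124  -- tail padding (1B)
sizeof = 124, alignof = 4
array of 14: 14 × 124 = 1736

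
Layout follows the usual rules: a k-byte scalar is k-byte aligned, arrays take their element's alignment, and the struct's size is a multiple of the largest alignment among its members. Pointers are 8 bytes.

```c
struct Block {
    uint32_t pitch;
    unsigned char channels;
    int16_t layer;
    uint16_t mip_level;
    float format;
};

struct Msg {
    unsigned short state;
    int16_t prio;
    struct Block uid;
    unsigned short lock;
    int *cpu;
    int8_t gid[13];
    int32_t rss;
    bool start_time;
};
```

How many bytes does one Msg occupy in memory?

56 bytes

Block: pitch at 0 (size 4, align 4) → ends 4; channels at 4 (size 1, align 1) → ends 5; pad 1 to align 2 for layer; layer at 6 (size 2, align 2) → ends 8; mip_level at 8 (size 2, align 2) → ends 10; pad 2 to align 4 for format; format at 12 (size 4, align 4) → ends 16; total 16 bytes, alignment 4
state at 0 (size 2, align 2) → ends 2
prio at 2 (size 2, align 2) → ends 4
uid at 4 (size 16, align 4) → ends 20
lock at 20 (size 2, align 2) → ends 22
pad 2 to align 8 for cpu
cpu at 24 (size 8, align 8) → ends 32
gid at 32 (size 13, align 1) → ends 45
pad 3 to align 4 for rss
rss at 48 (size 4, align 4) → ends 52
start_time at 52 (size 1, align 1) → ends 53
tail pad 3 to reach multiple of 8
total 56 bytes, alignment 8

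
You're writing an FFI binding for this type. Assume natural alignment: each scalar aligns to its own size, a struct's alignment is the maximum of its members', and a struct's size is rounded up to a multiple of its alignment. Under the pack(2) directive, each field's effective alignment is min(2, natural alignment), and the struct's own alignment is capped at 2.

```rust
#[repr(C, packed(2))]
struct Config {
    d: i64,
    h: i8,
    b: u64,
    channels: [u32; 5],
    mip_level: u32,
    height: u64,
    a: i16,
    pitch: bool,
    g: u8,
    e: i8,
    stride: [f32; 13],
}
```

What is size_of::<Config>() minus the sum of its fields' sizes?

2

0..8  d  (8B, 2-aligned)
8..9  h  (1B, 1-aligned)
9..10  -- padding (1B)
10..18  b  (8B, 2-aligned)
18..38  channels  (20B, 2-aligned)
38..42  mip_level  (4B, 2-aligned)
42..50  height  (8B, 2-aligned)
50..52  a  (2B, 2-aligned)
52..53  pitch  (1B, 1-aligned)
53..54  g  (1B, 1-aligned)
54..55  e  (1B, 1-aligned)
55..56  -- padding (1B)
56..108  stride  (52B, 2-aligned)
sizeof = 108, alignof = 2
data bytes 106, size 108 → padding 2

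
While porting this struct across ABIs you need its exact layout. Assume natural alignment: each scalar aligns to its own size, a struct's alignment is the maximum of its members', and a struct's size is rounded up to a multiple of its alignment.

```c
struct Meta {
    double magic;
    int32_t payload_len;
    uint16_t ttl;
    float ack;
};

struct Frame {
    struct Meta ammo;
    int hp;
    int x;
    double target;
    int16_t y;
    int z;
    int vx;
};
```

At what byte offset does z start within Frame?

Meta: 0..8  magic  (8B, 8-aligned); 8..12  payload_len  (4B, 4-aligned); 12..14  ttl  (2B, 2-aligned); 14..16  -- padding (2B); 16..20  ack  (4B, 4-aligned); 20..24  -- tail padding (4B); sizeof = 24, alignof = 8
0..24  ammo  (24B, 8-aligned)
24..28  hp  (4B, 4-aligned)
28..32  x  (4B, 4-aligned)
32..40  target  (8B, 8-aligned)
40..42  y  (2B, 2-aligned)
42..44  -- padding (2B)
44..48  z  (4B, 4-aligned)

44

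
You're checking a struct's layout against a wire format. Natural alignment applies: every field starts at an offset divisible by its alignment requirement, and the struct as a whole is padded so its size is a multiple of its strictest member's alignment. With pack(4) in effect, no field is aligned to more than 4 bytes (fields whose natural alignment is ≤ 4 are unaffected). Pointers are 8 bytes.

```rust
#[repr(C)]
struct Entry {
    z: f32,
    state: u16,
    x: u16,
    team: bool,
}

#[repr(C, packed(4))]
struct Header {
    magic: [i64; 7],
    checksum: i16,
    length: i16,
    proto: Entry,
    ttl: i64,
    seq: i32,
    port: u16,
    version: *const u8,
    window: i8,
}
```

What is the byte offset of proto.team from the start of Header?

68

Entry: @0: z [4B, align 4] → 4; @4: state [2B, align 2] → 6; @6: x [2B, align 2] → 8; @8: team [1B, align 1] → 9; +3 tail pad (align 4); size 12, align 4
@0: magic [56B, align 4] → 56
@56: checksum [2B, align 2] → 58
@58: length [2B, align 2] → 60
@60: proto [12B, align 4] → 72
within Entry: team at 8
60 + 8 = 68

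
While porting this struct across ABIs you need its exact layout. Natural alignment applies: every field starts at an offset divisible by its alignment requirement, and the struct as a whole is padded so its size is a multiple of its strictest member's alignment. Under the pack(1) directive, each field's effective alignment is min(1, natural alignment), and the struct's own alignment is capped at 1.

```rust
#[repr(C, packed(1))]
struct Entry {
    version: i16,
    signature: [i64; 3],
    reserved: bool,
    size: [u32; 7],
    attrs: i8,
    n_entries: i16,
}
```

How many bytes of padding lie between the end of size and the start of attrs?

@0: version [2B, align 1] → 2
@2: signature [24B, align 1] → 26
@26: reserved [1B, align 1] → 27
@27: size [28B, align 1] → 55
@55: attrs [1B, align 1] → 56

0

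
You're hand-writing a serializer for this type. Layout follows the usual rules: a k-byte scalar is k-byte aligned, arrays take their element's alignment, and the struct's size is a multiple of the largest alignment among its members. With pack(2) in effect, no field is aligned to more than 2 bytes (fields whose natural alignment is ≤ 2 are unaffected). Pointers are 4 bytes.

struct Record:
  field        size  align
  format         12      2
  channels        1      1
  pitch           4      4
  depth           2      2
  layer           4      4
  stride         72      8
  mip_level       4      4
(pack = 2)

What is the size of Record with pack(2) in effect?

format at 0 (size 12, align 2) → ends 12
channels at 12 (size 1, align 1) → ends 13
pad 1 to align 2 for pitch
pitch at 14 (size 4, align 2) → ends 18
depth at 18 (size 2, align 2) → ends 20
layer at 20 (size 4, align 2) → ends 24
stride at 24 (size 72, align 2) → ends 96
mip_level at 96 (size 4, align 2) → ends 100
total 100 bytes, alignment 2

100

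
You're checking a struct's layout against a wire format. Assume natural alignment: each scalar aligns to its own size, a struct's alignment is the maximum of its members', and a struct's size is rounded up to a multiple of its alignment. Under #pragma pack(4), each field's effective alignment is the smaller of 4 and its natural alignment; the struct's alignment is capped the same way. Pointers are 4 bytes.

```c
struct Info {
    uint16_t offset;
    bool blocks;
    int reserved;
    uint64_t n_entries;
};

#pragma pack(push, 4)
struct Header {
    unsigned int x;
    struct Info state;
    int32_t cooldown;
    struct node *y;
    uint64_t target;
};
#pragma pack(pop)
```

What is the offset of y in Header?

Info: offset at 0 (size 2, align 2) → ends 2; blocks at 2 (size 1, align 1) → ends 3; pad 1 to align 4 for reserved; reserved at 4 (size 4, align 4) → ends 8; n_entries at 8 (size 8, align 8) → ends 16; total 16 bytes, alignment 8
x at 0 (size 4, align 4) → ends 4
state at 4 (size 16, align 4) → ends 20
cooldown at 20 (size 4, align 4) → ends 24
y at 24 (size 4, align 4) → ends 28

24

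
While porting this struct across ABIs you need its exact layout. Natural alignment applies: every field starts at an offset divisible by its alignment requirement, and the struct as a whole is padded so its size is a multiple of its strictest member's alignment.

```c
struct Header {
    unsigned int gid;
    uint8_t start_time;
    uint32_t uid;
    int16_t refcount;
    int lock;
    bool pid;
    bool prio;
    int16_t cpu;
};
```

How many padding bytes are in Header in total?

5

gid at 0 (size 4, align 4) → ends 4
start_time at 4 (size 1, align 1) → ends 5
pad 3 to align 4 for uid
uid at 8 (size 4, align 4) → ends 12
refcount at 12 (size 2, align 2) → ends 14
pad 2 to align 4 for lock
lock at 16 (size 4, align 4) → ends 20
pid at 20 (size 1, align 1) → ends 21
prio at 21 (size 1, align 1) → ends 22
cpu at 22 (size 2, align 2) → ends 24
total 24 bytes, alignment 4
data bytes 19, size 24 → padding 5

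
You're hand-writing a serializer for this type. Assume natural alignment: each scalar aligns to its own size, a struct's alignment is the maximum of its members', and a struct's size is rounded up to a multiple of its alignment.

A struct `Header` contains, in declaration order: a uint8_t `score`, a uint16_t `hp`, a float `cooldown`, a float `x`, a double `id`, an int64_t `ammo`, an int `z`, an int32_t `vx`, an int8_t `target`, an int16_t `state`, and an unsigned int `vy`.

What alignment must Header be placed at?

8

member alignments: score=1, hp=2, cooldown=4, x=4, id=8, ammo=8, z=4, vx=4, target=1, state=2, vy=4
max = 8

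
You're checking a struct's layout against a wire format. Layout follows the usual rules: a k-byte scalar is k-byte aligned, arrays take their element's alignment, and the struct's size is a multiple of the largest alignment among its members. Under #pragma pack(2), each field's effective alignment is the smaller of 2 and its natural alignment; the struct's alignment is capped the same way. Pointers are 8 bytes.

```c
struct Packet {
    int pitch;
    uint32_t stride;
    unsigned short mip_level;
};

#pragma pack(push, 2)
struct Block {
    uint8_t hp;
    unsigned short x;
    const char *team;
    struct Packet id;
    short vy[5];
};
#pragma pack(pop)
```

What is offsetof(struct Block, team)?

4

Packet: 0..4  pitch  (4B, 4-aligned); 4..8  stride  (4B, 4-aligned); 8..10  mip_level  (2B, 2-aligned); 10..12  -- tail padding (2B); sizeof = 12, alignof = 4
0..1  hp  (1B, 1-aligned)
1..2  -- padding (1B)
2..4  x  (2B, 2-aligned)
4..12  team  (8B, 2-aligned)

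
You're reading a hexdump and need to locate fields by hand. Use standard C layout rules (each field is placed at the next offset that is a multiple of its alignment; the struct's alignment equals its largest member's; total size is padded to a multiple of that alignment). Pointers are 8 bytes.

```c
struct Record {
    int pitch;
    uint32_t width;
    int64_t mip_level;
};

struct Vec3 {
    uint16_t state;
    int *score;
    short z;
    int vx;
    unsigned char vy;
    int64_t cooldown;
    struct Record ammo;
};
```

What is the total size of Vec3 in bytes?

56 bytes

Record: 0..4  pitch  (4B, 4-aligned); 4..8  width  (4B, 4-aligned); 8..16  mip_level  (8B, 8-aligned); sizeof = 16, alignof = 8
0..2  state  (2B, 2-aligned)
2..8  -- padding (6B)
8..16  score  (8B, 8-aligned)
16..18  z  (2B, 2-aligned)
18..20  -- padding (2B)
20..24  vx  (4B, 4-aligned)
24..25  vy  (1B, 1-aligned)
25..32  -- padding (7B)
32..40  cooldown  (8B, 8-aligned)
40..56  ammo  (16B, 8-aligned)
sizeof = 56, alignof = 8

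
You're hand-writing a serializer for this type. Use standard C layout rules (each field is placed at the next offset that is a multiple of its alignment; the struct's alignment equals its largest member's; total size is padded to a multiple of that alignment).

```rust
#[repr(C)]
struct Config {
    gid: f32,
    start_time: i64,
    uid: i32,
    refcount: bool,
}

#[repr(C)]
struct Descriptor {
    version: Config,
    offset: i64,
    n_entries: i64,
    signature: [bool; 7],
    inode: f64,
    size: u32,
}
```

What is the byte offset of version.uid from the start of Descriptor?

Config: 0..4  gid  (4B, 4-aligned); 4..8  -- padding (4B); 8..16  start_time  (8B, 8-aligned); 16..20  uid  (4B, 4-aligned); 20..21  refcount  (1B, 1-aligned); 21..24  -- tail padding (3B); sizeof = 24, alignof = 8
0..24  version  (24B, 8-aligned)
within Config: uid at 16
0 + 16 = 16

16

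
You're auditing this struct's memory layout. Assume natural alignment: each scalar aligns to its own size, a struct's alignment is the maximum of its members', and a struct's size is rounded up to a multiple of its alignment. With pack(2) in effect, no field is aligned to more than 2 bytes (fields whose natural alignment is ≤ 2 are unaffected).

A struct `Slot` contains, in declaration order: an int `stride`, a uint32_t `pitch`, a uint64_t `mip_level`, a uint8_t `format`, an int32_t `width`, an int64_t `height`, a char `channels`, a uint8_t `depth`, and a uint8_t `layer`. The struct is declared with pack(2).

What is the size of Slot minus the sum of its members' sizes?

stride at 0 (size 4, align 2) → ends 4
pitch at 4 (size 4, align 2) → ends 8
mip_level at 8 (size 8, align 2) → ends 16
format at 16 (size 1, align 1) → ends 17
pad 1 to align 2 for width
width at 18 (size 4, align 2) → ends 22
height at 22 (size 8, align 2) → ends 30
channels at 30 (size 1, align 1) → ends 31
depth at 31 (size 1, align 1) → ends 32
layer at 32 (size 1, align 1) → ends 33
tail pad 1 to reach multiple of 2
total 34 bytes, alignment 2
data bytes 32, size 34 → padding 2

2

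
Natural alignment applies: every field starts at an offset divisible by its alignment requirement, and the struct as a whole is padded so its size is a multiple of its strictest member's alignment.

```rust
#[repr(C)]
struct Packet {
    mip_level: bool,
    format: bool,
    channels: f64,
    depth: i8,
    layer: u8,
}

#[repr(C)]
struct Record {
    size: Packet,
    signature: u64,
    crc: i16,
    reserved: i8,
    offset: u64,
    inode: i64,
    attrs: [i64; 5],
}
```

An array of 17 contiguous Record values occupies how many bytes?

1632

Packet: mip_level at 0 (size 1, align 1) → ends 1; format at 1 (size 1, align 1) → ends 2; pad 6 to align 8 for channels; channels at 8 (size 8, align 8) → ends 16; depth at 16 (size 1, align 1) → ends 17; layer at 17 (size 1, align 1) → ends 18; tail pad 6 to reach multiple of 8; total 24 bytes, alignment 8
size at 0 (size 24, align 8) → ends 24
signature at 24 (size 8, align 8) → ends 32
crc at 32 (size 2, align 2) → ends 34
reserved at 34 (size 1, align 1) → ends 35
pad 5 to align 8 for offset
offset at 40 (size 8, align 8) → ends 48
inode at 48 (size 8, align 8) → ends 56
attrs at 56 (size 40, align 8) → ends 96
total 96 bytes, alignment 8
array of 17: 17 × 96 = 1632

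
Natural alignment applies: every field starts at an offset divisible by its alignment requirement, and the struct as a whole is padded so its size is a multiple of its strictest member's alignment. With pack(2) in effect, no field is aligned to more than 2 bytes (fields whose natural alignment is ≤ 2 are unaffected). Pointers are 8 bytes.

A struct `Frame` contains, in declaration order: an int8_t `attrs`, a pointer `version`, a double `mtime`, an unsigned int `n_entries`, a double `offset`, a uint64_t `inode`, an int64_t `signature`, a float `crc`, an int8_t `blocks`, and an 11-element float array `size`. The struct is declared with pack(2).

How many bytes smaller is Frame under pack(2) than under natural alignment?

16

natural layout:
  attrs at 0 (size 1, align 1) → ends 1
  pad 7 to align 8 for version
  version at 8 (size 8, align 8) → ends 16
  mtime at 16 (size 8, align 8) → ends 24
  n_entries at 24 (size 4, align 4) → ends 28
  pad 4 to align 8 for offset
  offset at 32 (size 8, align 8) → ends 40
  inode at 40 (size 8, align 8) → ends 48
  signature at 48 (size 8, align 8) → ends 56
  crc at 56 (size 4, align 4) → ends 60
  blocks at 60 (size 1, align 1) → ends 61
  pad 3 to align 4 for size
  size at 64 (size 44, align 4) → ends 108
  tail pad 4 to reach multiple of 8
  total 112 bytes, alignment 8
packed(2) layout:
  attrs at 0 (size 1, align 1) → ends 1
  pad 1 to align 2 for version
  version at 2 (size 8, align 2) → ends 10
  mtime at 10 (size 8, align 2) → ends 18
  n_entries at 18 (size 4, align 2) → ends 22
  offset at 22 (size 8, align 2) → ends 30
  inode at 30 (size 8, align 2) → ends 38
  signature at 38 (size 8, align 2) → ends 46
  crc at 46 (size 4, align 2) → ends 50
  blocks at 50 (size 1, align 1) → ends 51
  pad 1 to align 2 for size
  size at 52 (size 44, align 2) → ends 96
  total 96 bytes, alignment 2
112 − 96 = 16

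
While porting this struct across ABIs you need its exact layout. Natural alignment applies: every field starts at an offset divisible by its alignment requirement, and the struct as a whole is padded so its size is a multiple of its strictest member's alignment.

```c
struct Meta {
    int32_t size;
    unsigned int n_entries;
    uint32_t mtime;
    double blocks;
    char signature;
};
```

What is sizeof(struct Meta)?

32 bytes

@0: size [4B, align 4] → 4
@4: n_entries [4B, align 4] → 8
@8: mtime [4B, align 4] → 12
+4 pad (align 8)
@16: blocks [8B, align 8] → 24
@24: signature [1B, align 1] → 25
+7 tail pad (align 8)
size 32, align 8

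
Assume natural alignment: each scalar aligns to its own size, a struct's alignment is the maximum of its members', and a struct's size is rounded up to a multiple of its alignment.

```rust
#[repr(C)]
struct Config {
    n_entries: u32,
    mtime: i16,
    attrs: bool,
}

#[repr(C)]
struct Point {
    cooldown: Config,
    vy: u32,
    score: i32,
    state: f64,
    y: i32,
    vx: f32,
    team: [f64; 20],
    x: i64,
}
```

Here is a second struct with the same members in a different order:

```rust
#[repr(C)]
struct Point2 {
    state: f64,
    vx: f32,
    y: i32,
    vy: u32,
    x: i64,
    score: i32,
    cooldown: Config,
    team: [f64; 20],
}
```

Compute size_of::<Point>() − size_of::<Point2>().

-8

Config: @0: n_entries [4B, align 4] → 4; @4: mtime [2B, align 2] → 6; @6: attrs [1B, align 1] → 7; +1 tail pad (align 4); size 8, align 4
@0: cooldown [8B, align 4] → 8
@8: vy [4B, align 4] → 12
@12: score [4B, align 4] → 16
@16: state [8B, align 8] → 24
@24: y [4B, align 4] → 28
@28: vx [4B, align 4] → 32
@32: team [160B, align 8] → 192
@192: x [8B, align 8] → 200
size 200, align 8
— Point2 —
@0: state [8B, align 8] → 8
@8: vx [4B, align 4] → 12
@12: y [4B, align 4] → 16
@16: vy [4B, align 4] → 20
+4 pad (align 8)
@24: x [8B, align 8] → 32
@32: score [4B, align 4] → 36
@36: cooldown [8B, align 4] → 44
+4 pad (align 8)
@48: team [160B, align 8] → 208
size 208, align 8
200 − 208 = -8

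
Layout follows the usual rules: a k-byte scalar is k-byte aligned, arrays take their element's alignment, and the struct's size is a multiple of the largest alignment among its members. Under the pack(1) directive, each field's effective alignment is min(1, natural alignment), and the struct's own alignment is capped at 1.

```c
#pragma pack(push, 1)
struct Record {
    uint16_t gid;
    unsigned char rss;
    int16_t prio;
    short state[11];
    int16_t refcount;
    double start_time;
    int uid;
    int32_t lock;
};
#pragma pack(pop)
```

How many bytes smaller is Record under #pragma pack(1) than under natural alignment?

3

natural layout:
  @0: gid [2B, align 2] → 2
  @2: rss [1B, align 1] → 3
  +1 pad (align 2)
  @4: prio [2B, align 2] → 6
  @6: state [22B, align 2] → 28
  @28: refcount [2B, align 2] → 30
  +2 pad (align 8)
  @32: start_time [8B, align 8] → 40
  @40: uid [4B, align 4] → 44
  @44: lock [4B, align 4] → 48
  size 48, align 8
packed(1) layout:
  @0: gid [2B, align 1] → 2
  @2: rss [1B, align 1] → 3
  @3: prio [2B, align 1] → 5
  @5: state [22B, align 1] → 27
  @27: refcount [2B, align 1] → 29
  @29: start_time [8B, align 1] → 37
  @37: uid [4B, align 1] → 41
  @41: lock [4B, align 1] → 45
  size 45, align 1
48 − 45 = 3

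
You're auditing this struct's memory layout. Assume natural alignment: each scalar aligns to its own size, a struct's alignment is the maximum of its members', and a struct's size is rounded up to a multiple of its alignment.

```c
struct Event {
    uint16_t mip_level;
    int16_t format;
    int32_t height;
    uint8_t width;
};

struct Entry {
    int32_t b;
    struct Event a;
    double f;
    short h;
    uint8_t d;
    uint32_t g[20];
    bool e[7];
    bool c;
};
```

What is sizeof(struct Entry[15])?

Event: @0: mip_level [2B, align 2] → 2; @2: format [2B, align 2] → 4; @4: height [4B, align 4] → 8; @8: width [1B, align 1] → 9; +3 tail pad (align 4); size 12, align 4
@0: b [4B, align 4] → 4
@4: a [12B, align 4] → 16
@16: f [8B, align 8] → 24
@24: h [2B, align 2] → 26
@26: d [1B, align 1] → 27
+1 pad (align 4)
@28: g [80B, align 4] → 108
@108: e [7B, align 1] → 115
@115: c [1B, align 1] → 116
+4 tail pad (align 8)
size 120, align 8
array of 15: 15 × 120 = 1800

1800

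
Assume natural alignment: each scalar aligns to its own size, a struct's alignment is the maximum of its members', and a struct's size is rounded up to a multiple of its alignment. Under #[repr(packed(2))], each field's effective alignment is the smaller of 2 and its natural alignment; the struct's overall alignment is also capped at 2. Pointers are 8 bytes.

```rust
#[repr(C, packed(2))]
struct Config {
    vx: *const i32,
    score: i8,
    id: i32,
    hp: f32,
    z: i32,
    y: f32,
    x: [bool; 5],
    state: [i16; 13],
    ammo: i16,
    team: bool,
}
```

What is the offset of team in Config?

60

@0: vx [8B, align 2] → 8
@8: score [1B, align 1] → 9
+1 pad (align 2)
@10: id [4B, align 2] → 14
@14: hp [4B, align 2] → 18
@18: z [4B, align 2] → 22
@22: y [4B, align 2] → 26
@26: x [5B, align 1] → 31
+1 pad (align 2)
@32: state [26B, align 2] → 58
@58: ammo [2B, align 2] → 60
@60: team [1B, align 1] → 61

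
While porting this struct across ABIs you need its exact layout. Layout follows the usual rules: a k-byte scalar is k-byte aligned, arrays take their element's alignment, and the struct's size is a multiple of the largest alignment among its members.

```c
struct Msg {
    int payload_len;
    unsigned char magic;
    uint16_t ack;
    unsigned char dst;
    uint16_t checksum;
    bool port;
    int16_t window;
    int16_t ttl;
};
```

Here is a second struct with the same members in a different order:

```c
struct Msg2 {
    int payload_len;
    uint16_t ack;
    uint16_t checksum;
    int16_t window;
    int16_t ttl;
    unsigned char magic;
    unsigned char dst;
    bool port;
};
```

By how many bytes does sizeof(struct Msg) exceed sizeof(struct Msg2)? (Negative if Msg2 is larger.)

payload_len at 0 (size 4, align 4) → ends 4
magic at 4 (size 1, align 1) → ends 5
pad 1 to align 2 for ack
ack at 6 (size 2, align 2) → ends 8
dst at 8 (size 1, align 1) → ends 9
pad 1 to align 2 for checksum
checksum at 10 (size 2, align 2) → ends 12
port at 12 (size 1, align 1) → ends 13
pad 1 to align 2 for window
window at 14 (size 2, align 2) → ends 16
ttl at 16 (size 2, align 2) → ends 18
tail pad 2 to reach multiple of 4
total 20 bytes, alignment 4
— Msg2 —
payload_len at 0 (size 4, align 4) → ends 4
ack at 4 (size 2, align 2) → ends 6
checksum at 6 (size 2, align 2) → ends 8
window at 8 (size 2, align 2) → ends 10
ttl at 10 (size 2, align 2) → ends 12
magic at 12 (size 1, align 1) → ends 13
dst at 13 (size 1, align 1) → ends 14
port at 14 (size 1, align 1) → ends 15
tail pad 1 to reach multiple of 4
total 16 bytes, alignment 4
20 − 16 = 4

4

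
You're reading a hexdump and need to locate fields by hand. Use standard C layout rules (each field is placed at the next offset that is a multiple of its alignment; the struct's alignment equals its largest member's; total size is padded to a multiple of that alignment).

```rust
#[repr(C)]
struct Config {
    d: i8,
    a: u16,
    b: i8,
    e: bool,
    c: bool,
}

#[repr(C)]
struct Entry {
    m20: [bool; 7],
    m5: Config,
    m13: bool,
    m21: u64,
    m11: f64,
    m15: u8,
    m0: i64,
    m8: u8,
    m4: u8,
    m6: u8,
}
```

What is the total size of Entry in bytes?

64

Config: @0: d [1B, align 1] → 1; +1 pad (align 2); @2: a [2B, align 2] → 4; @4: b [1B, align 1] → 5; @5: e [1B, align 1] → 6; @6: c [1B, align 1] → 7; +1 tail pad (align 2); size 8, align 2
@0: m20 [7B, align 1] → 7
+1 pad (align 2)
@8: m5 [8B, align 2] → 16
@16: m13 [1B, align 1] → 17
+7 pad (align 8)
@24: m21 [8B, align 8] → 32
@32: m11 [8B, align 8] → 40
@40: m15 [1B, align 1] → 41
+7 pad (align 8)
@48: m0 [8B, align 8] → 56
@56: m8 [1B, align 1] → 57
@57: m4 [1B, align 1] → 58
@58: m6 [1B, align 1] → 59
+5 tail pad (align 8)
size 64, align 8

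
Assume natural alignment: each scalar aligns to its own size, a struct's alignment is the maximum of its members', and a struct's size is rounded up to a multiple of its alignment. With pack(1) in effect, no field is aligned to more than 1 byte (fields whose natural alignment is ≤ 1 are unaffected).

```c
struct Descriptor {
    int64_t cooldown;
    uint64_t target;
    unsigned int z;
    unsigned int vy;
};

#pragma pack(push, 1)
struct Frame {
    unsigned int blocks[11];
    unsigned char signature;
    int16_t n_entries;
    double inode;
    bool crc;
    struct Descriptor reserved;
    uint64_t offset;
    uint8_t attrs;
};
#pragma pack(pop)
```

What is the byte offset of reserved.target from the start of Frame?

64

Descriptor: cooldown at 0 (size 8, align 8) → ends 8; target at 8 (size 8, align 8) → ends 16; z at 16 (size 4, align 4) → ends 20; vy at 20 (size 4, align 4) → ends 24; total 24 bytes, alignment 8
blocks at 0 (size 44, align 1) → ends 44
signature at 44 (size 1, align 1) → ends 45
n_entries at 45 (size 2, align 1) → ends 47
inode at 47 (size 8, align 1) → ends 55
crc at 55 (size 1, align 1) → ends 56
reserved at 56 (size 24, align 1) → ends 80
within Descriptor: target at 8
56 + 8 = 64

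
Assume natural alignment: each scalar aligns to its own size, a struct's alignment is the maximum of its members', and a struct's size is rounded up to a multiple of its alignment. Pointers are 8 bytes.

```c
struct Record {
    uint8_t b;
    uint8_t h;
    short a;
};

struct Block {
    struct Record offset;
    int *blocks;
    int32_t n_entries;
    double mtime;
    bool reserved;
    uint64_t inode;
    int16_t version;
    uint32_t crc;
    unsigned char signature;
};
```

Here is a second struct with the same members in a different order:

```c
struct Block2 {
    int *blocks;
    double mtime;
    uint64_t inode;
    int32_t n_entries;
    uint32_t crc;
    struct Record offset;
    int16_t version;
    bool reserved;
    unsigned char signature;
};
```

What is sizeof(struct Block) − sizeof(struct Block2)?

24

Record: b at 0 (size 1, align 1) → ends 1; h at 1 (size 1, align 1) → ends 2; a at 2 (size 2, align 2) → ends 4; total 4 bytes, alignment 2
offset at 0 (size 4, align 2) → ends 4
pad 4 to align 8 for blocks
blocks at 8 (size 8, align 8) → ends 16
n_entries at 16 (size 4, align 4) → ends 20
pad 4 to align 8 for mtime
mtime at 24 (size 8, align 8) → ends 32
reserved at 32 (size 1, align 1) → ends 33
pad 7 to align 8 for inode
inode at 40 (size 8, align 8) → ends 48
version at 48 (size 2, align 2) → ends 50
pad 2 to align 4 for crc
crc at 52 (size 4, align 4) → ends 56
signature at 56 (size 1, align 1) → ends 57
tail pad 7 to reach multiple of 8
total 64 bytes, alignment 8
— Block2 —
blocks at 0 (size 8, align 8) → ends 8
mtime at 8 (size 8, align 8) → ends 16
inode at 16 (size 8, align 8) → ends 24
n_entries at 24 (size 4, align 4) → ends 28
crc at 28 (size 4, align 4) → ends 32
offset at 32 (size 4, align 2) → ends 36
version at 36 (size 2, align 2) → ends 38
reserved at 38 (size 1, align 1) → ends 39
signature at 39 (size 1, align 1) → ends 40
total 40 bytes, alignment 8
64 − 40 = 24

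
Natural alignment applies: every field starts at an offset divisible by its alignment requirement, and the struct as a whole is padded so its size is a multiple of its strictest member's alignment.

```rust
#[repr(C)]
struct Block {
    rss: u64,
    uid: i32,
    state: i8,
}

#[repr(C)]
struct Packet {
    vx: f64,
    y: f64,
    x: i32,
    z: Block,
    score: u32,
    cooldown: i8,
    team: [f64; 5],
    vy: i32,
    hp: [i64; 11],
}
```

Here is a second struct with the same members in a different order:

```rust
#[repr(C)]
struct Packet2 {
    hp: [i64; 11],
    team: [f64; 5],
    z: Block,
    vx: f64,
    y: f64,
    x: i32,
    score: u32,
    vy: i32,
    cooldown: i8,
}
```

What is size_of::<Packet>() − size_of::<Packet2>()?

8

Block: @0: rss [8B, align 8] → 8; @8: uid [4B, align 4] → 12; @12: state [1B, align 1] → 13; +3 tail pad (align 8); size 16, align 8
@0: vx [8B, align 8] → 8
@8: y [8B, align 8] → 16
@16: x [4B, align 4] → 20
+4 pad (align 8)
@24: z [16B, align 8] → 40
@40: score [4B, align 4] → 44
@44: cooldown [1B, align 1] → 45
+3 pad (align 8)
@48: team [40B, align 8] → 88
@88: vy [4B, align 4] → 92
+4 pad (align 8)
@96: hp [88B, align 8] → 184
size 184, align 8
— Packet2 —
@0: hp [88B, align 8] → 88
@88: team [40B, align 8] → 128
@128: z [16B, align 8] → 144
@144: vx [8B, align 8] → 152
@152: y [8B, align 8] → 160
@160: x [4B, align 4] → 164
@164: score [4B, align 4] → 168
@168: vy [4B, align 4] → 172
@172: cooldown [1B, align 1] → 173
+3 tail pad (align 8)
size 176, align 8
184 − 176 = 8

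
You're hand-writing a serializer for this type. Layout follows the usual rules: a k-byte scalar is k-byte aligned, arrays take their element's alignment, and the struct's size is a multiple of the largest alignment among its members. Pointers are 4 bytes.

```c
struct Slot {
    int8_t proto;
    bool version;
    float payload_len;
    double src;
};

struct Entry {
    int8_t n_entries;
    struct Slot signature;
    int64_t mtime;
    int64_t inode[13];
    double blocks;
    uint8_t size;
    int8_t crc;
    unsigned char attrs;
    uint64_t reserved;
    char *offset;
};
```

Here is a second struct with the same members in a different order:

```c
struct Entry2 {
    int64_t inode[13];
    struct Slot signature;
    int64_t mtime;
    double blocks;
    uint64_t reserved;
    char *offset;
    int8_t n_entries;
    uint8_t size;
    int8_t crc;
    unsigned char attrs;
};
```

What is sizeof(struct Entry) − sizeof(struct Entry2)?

Slot: proto at 0 (size 1, align 1) → ends 1; version at 1 (size 1, align 1) → ends 2; pad 2 to align 4 for payload_len; payload_len at 4 (size 4, align 4) → ends 8; src at 8 (size 8, align 8) → ends 16; total 16 bytes, alignment 8
n_entries at 0 (size 1, align 1) → ends 1
pad 7 to align 8 for signature
signature at 8 (size 16, align 8) → ends 24
mtime at 24 (size 8, align 8) → ends 32
inode at 32 (size 104, align 8) → ends 136
blocks at 136 (size 8, align 8) → ends 144
size at 144 (size 1, align 1) → ends 145
crc at 145 (size 1, align 1) → ends 146
attrs at 146 (size 1, align 1) → ends 147
pad 5 to align 8 for reserved
reserved at 152 (size 8, align 8) → ends 160
offset at 160 (size 4, align 4) → ends 164
tail pad 4 to reach multiple of 8
total 168 bytes, alignment 8
— Entry2 —
inode at 0 (size 104, align 8) → ends 104
signature at 104 (size 16, align 8) → ends 120
mtime at 120 (size 8, align 8) → ends 128
blocks at 128 (size 8, align 8) → ends 136
reserved at 136 (size 8, align 8) → ends 144
offset at 144 (size 4, align 4) → ends 148
n_entries at 148 (size 1, align 1) → ends 149
size at 149 (size 1, align 1) → ends 150
crc at 150 (size 1, align 1) → ends 151
attrs at 151 (size 1, align 1) → ends 152
total 152 bytes, alignment 8
168 − 152 = 16

16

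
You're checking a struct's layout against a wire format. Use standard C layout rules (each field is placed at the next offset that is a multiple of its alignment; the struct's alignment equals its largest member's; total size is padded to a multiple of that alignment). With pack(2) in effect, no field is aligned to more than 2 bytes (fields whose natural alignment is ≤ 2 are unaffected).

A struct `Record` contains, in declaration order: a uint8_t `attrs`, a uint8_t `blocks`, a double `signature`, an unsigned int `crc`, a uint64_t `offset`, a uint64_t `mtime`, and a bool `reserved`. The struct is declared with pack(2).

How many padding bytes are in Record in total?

1

attrs at 0 (size 1, align 1) → ends 1
blocks at 1 (size 1, align 1) → ends 2
signature at 2 (size 8, align 2) → ends 10
crc at 10 (size 4, align 2) → ends 14
offset at 14 (size 8, align 2) → ends 22
mtime at 22 (size 8, align 2) → ends 30
reserved at 30 (size 1, align 1) → ends 31
tail pad 1 to reach multiple of 2
total 32 bytes, alignment 2
data bytes 31, size 32 → padding 1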